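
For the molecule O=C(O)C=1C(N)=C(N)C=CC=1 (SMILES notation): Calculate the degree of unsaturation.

5

Degree of unsaturation = (number of rings) + (number of π bonds).
Ring closures in the SMILES: 1.
π bonds: 4 double bonds (each 1 DoU) → 4 DoU from unsaturation.
Total DoU = 1 + 4 = 5.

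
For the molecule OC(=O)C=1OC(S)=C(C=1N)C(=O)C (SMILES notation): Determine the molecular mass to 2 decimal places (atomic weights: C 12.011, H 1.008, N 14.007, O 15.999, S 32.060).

201.20 g/mol

First, the molecular formula is C7H7NO4S (counting implicit H from valence).
  C: 7 × 12.011 = 84.077
  H: 7 × 1.008 = 7.056
  N: 1 × 14.007 = 14.007
  O: 4 × 15.999 = 63.996
  S: 1 × 32.060 = 32.060
Sum: 7×12.011 + 7×1.008 + 1×14.007 + 4×15.999 + 1×32.060 = 201.196 → 201.20 g/mol.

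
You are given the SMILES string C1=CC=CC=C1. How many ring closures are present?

In SMILES, each pair of matching ring-closure digits denotes one ring-closing bond; the number of such bonds equals the number of independent rings.
Ring-closure bonds here: 1.

1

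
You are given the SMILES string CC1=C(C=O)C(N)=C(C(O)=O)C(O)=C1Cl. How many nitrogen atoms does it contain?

1

Scan the SMILES for N atoms (remember two-letter symbols like Cl and Br are single atoms).
Nitrogen count: 1.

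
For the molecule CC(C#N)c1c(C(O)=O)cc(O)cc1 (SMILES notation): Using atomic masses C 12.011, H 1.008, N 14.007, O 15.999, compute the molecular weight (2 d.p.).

191.19 g/mol

First, the molecular formula is C10H9NO3 (counting implicit H from valence).
  C: 10 × 12.011 = 120.110
  H: 9 × 1.008 = 9.072
  N: 1 × 14.007 = 14.007
  O: 3 × 15.999 = 47.997
Sum: 10×12.011 + 9×1.008 + 1×14.007 + 3×15.999 = 191.186 → 191.19 g/mol.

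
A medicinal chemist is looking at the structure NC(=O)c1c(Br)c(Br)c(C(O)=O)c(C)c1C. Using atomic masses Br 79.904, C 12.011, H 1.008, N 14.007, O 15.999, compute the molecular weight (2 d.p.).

First, the molecular formula is C10H9Br2NO3 (counting implicit H from valence).
  Br: 2 × 79.904 = 159.808
  C: 10 × 12.011 = 120.110
  H: 9 × 1.008 = 9.072
  N: 1 × 14.007 = 14.007
  O: 3 × 15.999 = 47.997
Sum: 2×79.904 + 10×12.011 + 9×1.008 + 1×14.007 + 3×15.999 = 350.994 → 350.99 g/mol.

350.99 g/mol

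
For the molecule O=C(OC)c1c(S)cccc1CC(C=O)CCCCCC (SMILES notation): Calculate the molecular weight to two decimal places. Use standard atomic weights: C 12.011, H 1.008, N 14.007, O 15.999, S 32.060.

First, the molecular formula is C17H24O3S (counting implicit H from valence).
  C: 17 × 12.011 = 204.187
  H: 24 × 1.008 = 24.192
  O: 3 × 15.999 = 47.997
  S: 1 × 32.060 = 32.060
Sum: 17×12.011 + 24×1.008 + 3×15.999 + 1×32.060 = 308.436 → 308.44 g/mol.

308.44 g/mol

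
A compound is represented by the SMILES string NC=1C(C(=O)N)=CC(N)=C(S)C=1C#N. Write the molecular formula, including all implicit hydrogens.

Walk through each heavy atom and fill implicit hydrogens from standard valence (C 4, N 3, O 2, S 2, halogen 1):
  atom 1: N, bond orders sum to 1 (valence 3) → 2 H
  atom 2: C, bond orders sum to 4 (valence 4) → 0 H
  atom 3: C, bond orders sum to 4 (valence 4) → 0 H
  atom 4: C, bond orders sum to 4 (valence 4) → 0 H
  atom 5: O, bond orders sum to 2 (valence 2) → 0 H
  atom 6: N, bond orders sum to 1 (valence 3) → 2 H
  atom 7: C, bond orders sum to 3 (valence 4) → 1 H
  atom 8: C, bond orders sum to 4 (valence 4) → 0 H
  atom 9: N, bond orders sum to 1 (valence 3) → 2 H
  atom 10: C, bond orders sum to 4 (valence 4) → 0 H
  atom 11: S, bond orders sum to 1 (valence 2) → 1 H
  atom 12: C, bond orders sum to 4 (valence 4) → 0 H
  atom 13: C, bond orders sum to 4 (valence 4) → 0 H
  atom 14: N, bond orders sum to 3 (valence 3) → 0 H
Totals → C:8, H:8, N:4, O:1, S:1.

C8H8N4OS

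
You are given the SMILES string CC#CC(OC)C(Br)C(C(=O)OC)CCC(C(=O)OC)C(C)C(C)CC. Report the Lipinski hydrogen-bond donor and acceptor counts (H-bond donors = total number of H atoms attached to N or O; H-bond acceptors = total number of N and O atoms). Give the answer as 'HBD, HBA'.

Donors: find every N or O and count the H atoms it carries.
  atom 5 (O): bond orders sum to 2 → 0 H
  atom 11 (O): bond orders sum to 2 → 0 H
  atom 12 (O): bond orders sum to 2 → 0 H
  atom 18 (O): bond orders sum to 2 → 0 H
  atom 19 (O): bond orders sum to 2 → 0 H
Lipinski HBD = 0.
Acceptors: N atoms = 0, O atoms = 5 → HBA = 5.

0, 5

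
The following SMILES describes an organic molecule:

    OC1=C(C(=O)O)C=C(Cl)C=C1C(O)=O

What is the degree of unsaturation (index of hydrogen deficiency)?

6

Molecular formula: C8H5ClO5.
DoU = (2C + 2 + N − H − X) / 2, where X is the halogen count and O/S are ignored.
    = (2·8 + 2 + 0 − 5 − 1) / 2 = 12 / 2 = 6.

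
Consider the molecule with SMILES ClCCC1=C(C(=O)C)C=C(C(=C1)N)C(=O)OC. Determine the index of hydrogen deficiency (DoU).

6

Molecular formula: C12H14ClNO3.
DoU = (2C + 2 + N − H − X) / 2, where X is the halogen count and O/S are ignored.
    = (2·12 + 2 + 1 − 14 − 1) / 2 = 12 / 2 = 6.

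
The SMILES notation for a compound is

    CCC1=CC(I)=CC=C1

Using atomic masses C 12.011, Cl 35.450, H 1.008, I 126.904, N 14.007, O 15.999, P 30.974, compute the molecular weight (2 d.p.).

First, the molecular formula is C8H9I (counting implicit H from valence).
  C: 8 × 12.011 = 96.088
  H: 9 × 1.008 = 9.072
  I: 1 × 126.904 = 126.904
Sum: 8×12.011 + 9×1.008 + 1×126.904 = 232.064 → 232.06 g/mol.

232.06 g/mol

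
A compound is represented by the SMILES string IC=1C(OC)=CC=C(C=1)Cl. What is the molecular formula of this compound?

C7H6ClIO

Walk through each heavy atom and fill implicit hydrogens from standard valence (C 4, N 3, O 2, S 2, halogen 1):
  atom 1: I (halogen, monovalent) → 0 H
  atom 2: C, bond orders sum to 4 (valence 4) → 0 H
  atom 3: C, bond orders sum to 4 (valence 4) → 0 H
  atom 4: O, bond orders sum to 2 (valence 2) → 0 H
  atom 5: C, bond orders sum to 1 (valence 4) → 3 H
  atom 6: C, bond orders sum to 3 (valence 4) → 1 H
  atom 7: C, bond orders sum to 3 (valence 4) → 1 H
  atom 8: C, bond orders sum to 4 (valence 4) → 0 H
  atom 9: C, bond orders sum to 3 (valence 4) → 1 H
  atom 10: Cl (halogen, monovalent) → 0 H
Totals → C:7, H:6, Cl:1, I:1, O:1.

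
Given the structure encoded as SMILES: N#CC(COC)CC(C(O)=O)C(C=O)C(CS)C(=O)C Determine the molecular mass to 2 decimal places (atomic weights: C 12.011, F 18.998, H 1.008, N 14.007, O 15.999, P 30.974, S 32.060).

301.36 g/mol

First, the molecular formula is C13H19NO5S (counting implicit H from valence).
  C: 13 × 12.011 = 156.143
  H: 19 × 1.008 = 19.152
  N: 1 × 14.007 = 14.007
  O: 5 × 15.999 = 79.995
  S: 1 × 32.060 = 32.060
Sum: 13×12.011 + 19×1.008 + 1×14.007 + 5×15.999 + 1×32.060 = 301.357 → 301.36 g/mol.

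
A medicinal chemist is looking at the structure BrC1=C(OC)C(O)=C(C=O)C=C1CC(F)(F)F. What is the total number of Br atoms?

1

Scan the SMILES for Br atoms (remember two-letter symbols like Cl and Br are single atoms).
Bromine count: 1.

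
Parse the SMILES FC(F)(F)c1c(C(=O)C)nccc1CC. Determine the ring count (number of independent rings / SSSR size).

In SMILES, each pair of matching ring-closure digits denotes one ring-closing bond; the number of such bonds equals the number of independent rings.
Ring-closure bonds here: 1.

1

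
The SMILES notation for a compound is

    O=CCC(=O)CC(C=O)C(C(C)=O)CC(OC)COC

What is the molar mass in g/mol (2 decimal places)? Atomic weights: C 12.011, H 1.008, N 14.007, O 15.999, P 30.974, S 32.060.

First, the molecular formula is C14H22O6 (counting implicit H from valence).
  C: 14 × 12.011 = 168.154
  H: 22 × 1.008 = 22.176
  O: 6 × 15.999 = 95.994
Sum: 14×12.011 + 22×1.008 + 6×15.999 = 286.324 → 286.32 g/mol.

286.32 g/mol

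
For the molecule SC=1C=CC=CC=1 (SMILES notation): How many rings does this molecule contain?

In SMILES, each pair of matching ring-closure digits denotes one ring-closing bond; the number of such bonds equals the number of independent rings.
Ring-closure bonds here: 1.

1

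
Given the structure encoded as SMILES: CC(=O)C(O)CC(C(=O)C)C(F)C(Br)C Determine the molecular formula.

C10H16BrFO3

Walk through each heavy atom and fill implicit hydrogens from standard valence (C 4, N 3, O 2, S 2, halogen 1):
  atom 1: C, bond orders sum to 1 (valence 4) → 3 H
  atom 2: C, bond orders sum to 4 (valence 4) → 0 H
  atom 3: O, bond orders sum to 2 (valence 2) → 0 H
  atom 4: C, bond orders sum to 3 (valence 4) → 1 H
  atom 5: O, bond orders sum to 1 (valence 2) → 1 H
  atom 6: C, bond orders sum to 2 (valence 4) → 2 H
  atom 7: C, bond orders sum to 3 (valence 4) → 1 H
  atom 8: C, bond orders sum to 4 (valence 4) → 0 H
  atom 9: O, bond orders sum to 2 (valence 2) → 0 H
  atom 10: C, bond orders sum to 1 (valence 4) → 3 H
  atom 11: C, bond orders sum to 3 (valence 4) → 1 H
  atom 12: F (halogen, monovalent) → 0 H
  atom 13: C, bond orders sum to 3 (valence 4) → 1 H
  atom 14: Br (halogen, monovalent) → 0 H
  atom 15: C, bond orders sum to 1 (valence 4) → 3 H
Totals → C:10, H:16, Br:1, F:1, O:3.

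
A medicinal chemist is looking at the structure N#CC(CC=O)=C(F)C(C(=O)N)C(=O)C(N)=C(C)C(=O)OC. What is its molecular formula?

C13H14FN3O5

Walk through each heavy atom and fill implicit hydrogens from standard valence (C 4, N 3, O 2, S 2, halogen 1):
  atom 1: N, bond orders sum to 3 (valence 3) → 0 H
  atom 2: C, bond orders sum to 4 (valence 4) → 0 H
  atom 3: C, bond orders sum to 4 (valence 4) → 0 H
  atom 4: C, bond orders sum to 2 (valence 4) → 2 H
  atom 5: C, bond orders sum to 3 (valence 4) → 1 H
  atom 6: O, bond orders sum to 2 (valence 2) → 0 H
  atom 7: C, bond orders sum to 4 (valence 4) → 0 H
  atom 8: F (halogen, monovalent) → 0 H
  atom 9: C, bond orders sum to 3 (valence 4) → 1 H
  atom 10: C, bond orders sum to 4 (valence 4) → 0 H
  atom 11: O, bond orders sum to 2 (valence 2) → 0 H
  atom 12: N, bond orders sum to 1 (valence 3) → 2 H
  atom 13: C, bond orders sum to 4 (valence 4) → 0 H
  atom 14: O, bond orders sum to 2 (valence 2) → 0 H
  atom 15: C, bond orders sum to 4 (valence 4) → 0 H
  atom 16: N, bond orders sum to 1 (valence 3) → 2 H
  atom 17: C, bond orders sum to 4 (valence 4) → 0 H
  atom 18: C, bond orders sum to 1 (valence 4) → 3 H
  atom 19: C, bond orders sum to 4 (valence 4) → 0 H
  atom 20: O, bond orders sum to 2 (valence 2) → 0 H
  atom 21: O, bond orders sum to 2 (valence 2) → 0 H
  atom 22: C, bond orders sum to 1 (valence 4) → 3 H
Totals → C:13, H:14, F:1, N:3, O:5.
In Hill order: C13H14FN3O5.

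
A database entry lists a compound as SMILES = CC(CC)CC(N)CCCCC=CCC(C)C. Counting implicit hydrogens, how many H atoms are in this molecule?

33

Walk through each heavy atom and fill implicit hydrogens from standard valence (C 4, N 3, O 2, S 2, halogen 1):
  atom 1: C, bond orders sum to 1 (valence 4) → 3 H
  atom 2: C, bond orders sum to 3 (valence 4) → 1 H
  atom 3: C, bond orders sum to 2 (valence 4) → 2 H
  atom 4: C, bond orders sum to 1 (valence 4) → 3 H
  atom 5: C, bond orders sum to 2 (valence 4) → 2 H
  atom 6: C, bond orders sum to 3 (valence 4) → 1 H
  atom 7: N, bond orders sum to 1 (valence 3) → 2 H
  atom 8: C, bond orders sum to 2 (valence 4) → 2 H
  atom 9: C, bond orders sum to 2 (valence 4) → 2 H
  atom 10: C, bond orders sum to 2 (valence 4) → 2 H
  atom 11: C, bond orders sum to 2 (valence 4) → 2 H
  atom 12: C, bond orders sum to 3 (valence 4) → 1 H
  atom 13: C, bond orders sum to 3 (valence 4) → 1 H
  atom 14: C, bond orders sum to 2 (valence 4) → 2 H
  atom 15: C, bond orders sum to 3 (valence 4) → 1 H
  atom 16: C, bond orders sum to 1 (valence 4) → 3 H
  atom 17: C, bond orders sum to 1 (valence 4) → 3 H
Total hydrogens: 33.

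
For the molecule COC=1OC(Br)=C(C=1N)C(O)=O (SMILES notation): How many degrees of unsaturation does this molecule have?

Molecular formula: C6H6BrNO4.
DoU = (2C + 2 + N − H − X) / 2, where X is the halogen count and O/S are ignored.
    = (2·6 + 2 + 1 − 6 − 1) / 2 = 8 / 2 = 4.

4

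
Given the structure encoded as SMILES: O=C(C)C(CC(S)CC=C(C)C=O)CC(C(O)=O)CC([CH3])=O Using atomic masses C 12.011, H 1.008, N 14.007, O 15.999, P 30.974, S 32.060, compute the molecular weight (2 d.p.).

First, the molecular formula is C16H24O5S (counting implicit H from valence).
  C: 16 × 12.011 = 192.176
  H: 24 × 1.008 = 24.192
  O: 5 × 15.999 = 79.995
  S: 1 × 32.060 = 32.060
Sum: 16×12.011 + 24×1.008 + 5×15.999 + 1×32.060 = 328.423 → 328.42 g/mol.

328.42 g/mol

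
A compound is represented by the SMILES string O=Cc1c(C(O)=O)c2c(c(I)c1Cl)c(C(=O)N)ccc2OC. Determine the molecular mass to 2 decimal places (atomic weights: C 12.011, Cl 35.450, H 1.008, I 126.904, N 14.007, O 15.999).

433.58 g/mol

First, the molecular formula is C14H9ClINO5 (counting implicit H from valence).
  C: 14 × 12.011 = 168.154
  Cl: 1 × 35.450 = 35.450
  H: 9 × 1.008 = 9.072
  I: 1 × 126.904 = 126.904
  N: 1 × 14.007 = 14.007
  O: 5 × 15.999 = 79.995
Sum: 14×12.011 + 1×35.450 + 9×1.008 + 1×126.904 + 1×14.007 + 5×15.999 = 433.582 → 433.58 g/mol.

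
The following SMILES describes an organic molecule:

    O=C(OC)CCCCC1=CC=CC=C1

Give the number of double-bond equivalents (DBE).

Molecular formula: C12H16O2.
DoU = (2C + 2 + N − H − X) / 2, where X is the halogen count and O/S are ignored.
    = (2·12 + 2 + 0 − 16 − 0) / 2 = 10 / 2 = 5.

5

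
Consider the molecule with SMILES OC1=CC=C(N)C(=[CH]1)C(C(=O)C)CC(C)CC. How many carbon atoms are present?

Count every carbon token in the SMILES (each C, including those in ring-closure positions and inside branches).
Carbon count: 14.

14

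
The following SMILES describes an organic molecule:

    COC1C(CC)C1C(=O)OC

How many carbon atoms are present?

Count every carbon token in the SMILES (each C, including those in ring-closure positions and inside branches).
Carbon count: 8.

8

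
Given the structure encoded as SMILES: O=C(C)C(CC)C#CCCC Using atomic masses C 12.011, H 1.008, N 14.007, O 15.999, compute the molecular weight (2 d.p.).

152.24 g/mol

First, the molecular formula is C10H16O (counting implicit H from valence).
  C: 10 × 12.011 = 120.110
  H: 16 × 1.008 = 16.128
  O: 1 × 15.999 = 15.999
Sum: 10×12.011 + 16×1.008 + 1×15.999 = 152.237 → 152.24 g/mol.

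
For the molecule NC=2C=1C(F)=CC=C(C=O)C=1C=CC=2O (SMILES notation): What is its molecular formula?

C11H8FNO2

Walk through each heavy atom and fill implicit hydrogens from standard valence (C 4, N 3, O 2, S 2, halogen 1):
  atom 1: N, bond orders sum to 1 (valence 3) → 2 H
  atom 2: C, bond orders sum to 4 (valence 4) → 0 H
  atom 3: C, bond orders sum to 4 (valence 4) → 0 H
  atom 4: C, bond orders sum to 4 (valence 4) → 0 H
  atom 5: F (halogen, monovalent) → 0 H
  atom 6: C, bond orders sum to 3 (valence 4) → 1 H
  atom 7: C, bond orders sum to 3 (valence 4) → 1 H
  atom 8: C, bond orders sum to 4 (valence 4) → 0 H
  atom 9: C, bond orders sum to 3 (valence 4) → 1 H
  atom 10: O, bond orders sum to 2 (valence 2) → 0 H
  atom 11: C, bond orders sum to 4 (valence 4) → 0 H
  atom 12: C, bond orders sum to 3 (valence 4) → 1 H
  atom 13: C, bond orders sum to 3 (valence 4) → 1 H
  atom 14: C, bond orders sum to 4 (valence 4) → 0 H
  atom 15: O, bond orders sum to 1 (valence 2) → 1 H
Totals → C:11, H:8, F:1, N:1, O:2.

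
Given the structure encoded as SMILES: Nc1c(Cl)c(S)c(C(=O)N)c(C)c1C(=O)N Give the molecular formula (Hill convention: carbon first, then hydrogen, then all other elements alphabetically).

C9H10ClN3O2S

Walk through each heavy atom and fill implicit hydrogens from standard valence (C 4, N 3, O 2, S 2, halogen 1); for lowercase aromatic atoms, an aromatic c carries 1 H when it has two neighbours and 0 H with three, and aromatic n carries 0 H:
  atom 1: N, bond orders sum to 1 (valence 3) → 2 H
  atom 2: aromatic c, 3 neighbours → 0 H
  atom 3: aromatic c, 3 neighbours → 0 H
  atom 4: Cl (halogen, monovalent) → 0 H
  atom 5: aromatic c, 3 neighbours → 0 H
  atom 6: S, bond orders sum to 1 (valence 2) → 1 H
  atom 7: aromatic c, 3 neighbours → 0 H
  atom 8: C, bond orders sum to 4 (valence 4) → 0 H
  atom 9: O, bond orders sum to 2 (valence 2) → 0 H
  atom 10: N, bond orders sum to 1 (valence 3) → 2 H
  atom 11: aromatic c, 3 neighbours → 0 H
  atom 12: C, bond orders sum to 1 (valence 4) → 3 H
  atom 13: aromatic c, 3 neighbours → 0 H
  atom 14: C, bond orders sum to 4 (valence 4) → 0 H
  atom 15: O, bond orders sum to 2 (valence 2) → 0 H
  atom 16: N, bond orders sum to 1 (valence 3) → 2 H
Totals → C:9, H:10, Cl:1, N:3, O:2, S:1.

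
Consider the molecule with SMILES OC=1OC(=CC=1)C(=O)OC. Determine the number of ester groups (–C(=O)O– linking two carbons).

1

The ester motif appears at heavy-atom position 7 in the SMILES.
Other groups present: 1 hydroxyl.
Ester count: 1.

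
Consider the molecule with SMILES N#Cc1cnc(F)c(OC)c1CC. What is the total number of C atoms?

9

Count every carbon token in the SMILES (each C, including those in ring-closure positions and inside branches).
Carbon count: 9.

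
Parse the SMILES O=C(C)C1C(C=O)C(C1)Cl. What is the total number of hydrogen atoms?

9

Walk through each heavy atom and fill implicit hydrogens from standard valence (C 4, N 3, O 2, S 2, halogen 1):
  atom 1: O, bond orders sum to 2 (valence 2) → 0 H
  atom 2: C, bond orders sum to 4 (valence 4) → 0 H
  atom 3: C, bond orders sum to 1 (valence 4) → 3 H
  atom 4: C, bond orders sum to 3 (valence 4) → 1 H
  atom 5: C, bond orders sum to 3 (valence 4) → 1 H
  atom 6: C, bond orders sum to 3 (valence 4) → 1 H
  atom 7: O, bond orders sum to 2 (valence 2) → 0 H
  atom 8: C, bond orders sum to 3 (valence 4) → 1 H
  atom 9: C, bond orders sum to 2 (valence 4) → 2 H
  atom 10: Cl (halogen, monovalent) → 0 H
Total hydrogens: 9.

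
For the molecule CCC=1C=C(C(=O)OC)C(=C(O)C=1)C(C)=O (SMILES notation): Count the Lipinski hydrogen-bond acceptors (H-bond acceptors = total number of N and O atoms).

N atoms: 0; O atoms: 4.
Lipinski HBA = 0 + 4 = 4.

4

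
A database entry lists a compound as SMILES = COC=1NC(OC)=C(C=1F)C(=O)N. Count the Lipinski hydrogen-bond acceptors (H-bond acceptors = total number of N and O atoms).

5

N atoms: 2; O atoms: 3.
Lipinski HBA = 2 + 3 = 5.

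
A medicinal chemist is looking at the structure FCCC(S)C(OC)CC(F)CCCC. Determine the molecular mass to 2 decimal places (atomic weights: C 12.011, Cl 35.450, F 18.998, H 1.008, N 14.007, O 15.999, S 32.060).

First, the molecular formula is C11H22F2OS (counting implicit H from valence).
  C: 11 × 12.011 = 132.121
  F: 2 × 18.998 = 37.996
  H: 22 × 1.008 = 22.176
  O: 1 × 15.999 = 15.999
  S: 1 × 32.060 = 32.060
Sum: 11×12.011 + 2×18.998 + 22×1.008 + 1×15.999 + 1×32.060 = 240.352 → 240.35 g/mol.

240.35 g/mol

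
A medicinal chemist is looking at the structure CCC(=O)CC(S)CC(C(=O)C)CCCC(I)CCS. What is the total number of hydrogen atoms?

Walk through each heavy atom and fill implicit hydrogens from standard valence (C 4, N 3, O 2, S 2, halogen 1):
  atom 1: C, bond orders sum to 1 (valence 4) → 3 H
  atom 2: C, bond orders sum to 2 (valence 4) → 2 H
  atom 3: C, bond orders sum to 4 (valence 4) → 0 H
  atom 4: O, bond orders sum to 2 (valence 2) → 0 H
  atom 5: C, bond orders sum to 2 (valence 4) → 2 H
  atom 6: C, bond orders sum to 3 (valence 4) → 1 H
  atom 7: S, bond orders sum to 1 (valence 2) → 1 H
  atom 8: C, bond orders sum to 2 (valence 4) → 2 H
  atom 9: C, bond orders sum to 3 (valence 4) → 1 H
  atom 10: C, bond orders sum to 4 (valence 4) → 0 H
  atom 11: O, bond orders sum to 2 (valence 2) → 0 H
  atom 12: C, bond orders sum to 1 (valence 4) → 3 H
  atom 13: C, bond orders sum to 2 (valence 4) → 2 H
  atom 14: C, bond orders sum to 2 (valence 4) → 2 H
  atom 15: C, bond orders sum to 2 (valence 4) → 2 H
  atom 16: C, bond orders sum to 3 (valence 4) → 1 H
  atom 17: I (halogen, monovalent) → 0 H
  atom 18: C, bond orders sum to 2 (valence 4) → 2 H
  atom 19: C, bond orders sum to 2 (valence 4) → 2 H
  atom 20: S, bond orders sum to 1 (valence 2) → 1 H
Total hydrogens: 27.

27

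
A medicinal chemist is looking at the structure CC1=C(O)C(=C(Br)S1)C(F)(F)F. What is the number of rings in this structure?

In SMILES, each pair of matching ring-closure digits denotes one ring-closing bond; the number of such bonds equals the number of independent rings.
Ring-closure bonds here: 1.

1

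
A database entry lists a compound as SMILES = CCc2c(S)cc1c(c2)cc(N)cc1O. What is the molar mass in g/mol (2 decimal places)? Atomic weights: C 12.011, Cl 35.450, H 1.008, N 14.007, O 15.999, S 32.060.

First, the molecular formula is C12H13NOS (counting implicit H from valence).
  C: 12 × 12.011 = 144.132
  H: 13 × 1.008 = 13.104
  N: 1 × 14.007 = 14.007
  O: 1 × 15.999 = 15.999
  S: 1 × 32.060 = 32.060
Sum: 12×12.011 + 13×1.008 + 1×14.007 + 1×15.999 + 1×32.060 = 219.302 → 219.30 g/mol.

219.30 g/mol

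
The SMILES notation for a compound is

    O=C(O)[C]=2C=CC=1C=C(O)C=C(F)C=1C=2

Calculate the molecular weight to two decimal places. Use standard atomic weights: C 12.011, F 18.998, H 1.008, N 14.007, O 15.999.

206.17 g/mol

First, the molecular formula is C11H7FO3 (counting implicit H from valence).
  C: 11 × 12.011 = 132.121
  F: 1 × 18.998 = 18.998
  H: 7 × 1.008 = 7.056
  O: 3 × 15.999 = 47.997
Sum: 11×12.011 + 1×18.998 + 7×1.008 + 3×15.999 = 206.172 → 206.17 g/mol.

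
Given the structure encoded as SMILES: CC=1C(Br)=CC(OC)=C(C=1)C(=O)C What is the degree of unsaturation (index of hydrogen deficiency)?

5

Molecular formula: C10H11BrO2.
DoU = (2C + 2 + N − H − X) / 2, where X is the halogen count and O/S are ignored.
    = (2·10 + 2 + 0 − 11 − 1) / 2 = 10 / 2 = 5.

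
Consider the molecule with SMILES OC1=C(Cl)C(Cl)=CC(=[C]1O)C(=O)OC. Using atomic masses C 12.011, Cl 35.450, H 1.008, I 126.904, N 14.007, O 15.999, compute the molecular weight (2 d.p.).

237.03 g/mol

First, the molecular formula is C8H6Cl2O4 (counting implicit H from valence).
  C: 8 × 12.011 = 96.088
  Cl: 2 × 35.450 = 70.900
  H: 6 × 1.008 = 6.048
  O: 4 × 15.999 = 63.996
Sum: 8×12.011 + 2×35.450 + 6×1.008 + 4×15.999 = 237.032 → 237.03 g/mol.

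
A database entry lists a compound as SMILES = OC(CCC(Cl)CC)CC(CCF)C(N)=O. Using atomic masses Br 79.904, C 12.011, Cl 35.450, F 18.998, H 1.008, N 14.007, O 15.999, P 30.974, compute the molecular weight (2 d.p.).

First, the molecular formula is C11H21ClFNO2 (counting implicit H from valence).
  C: 11 × 12.011 = 132.121
  Cl: 1 × 35.450 = 35.450
  F: 1 × 18.998 = 18.998
  H: 21 × 1.008 = 21.168
  N: 1 × 14.007 = 14.007
  O: 2 × 15.999 = 31.998
Sum: 11×12.011 + 1×35.450 + 1×18.998 + 21×1.008 + 1×14.007 + 2×15.999 = 253.742 → 253.74 g/mol.

253.74 g/mol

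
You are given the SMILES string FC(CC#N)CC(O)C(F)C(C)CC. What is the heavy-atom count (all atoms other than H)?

Every atom symbol written in the SMILES (organic subset) is one heavy atom; implicit H are not written.
Heavy atoms by element → C:10, F:2, N:1, O:1.
Total: 14.

14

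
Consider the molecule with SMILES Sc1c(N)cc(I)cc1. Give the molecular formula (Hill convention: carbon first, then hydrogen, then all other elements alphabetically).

C6H6INS

Walk through each heavy atom and fill implicit hydrogens from standard valence (C 4, N 3, O 2, S 2, halogen 1); for lowercase aromatic atoms, an aromatic c carries 1 H when it has two neighbours and 0 H with three, and aromatic n carries 0 H:
  atom 1: S, bond orders sum to 1 (valence 2) → 1 H
  atom 2: aromatic c, 3 neighbours → 0 H
  atom 3: aromatic c, 3 neighbours → 0 H
  atom 4: N, bond orders sum to 1 (valence 3) → 2 H
  atom 5: aromatic c, 2 neighbours → 1 H
  atom 6: aromatic c, 3 neighbours → 0 H
  atom 7: I (halogen, monovalent) → 0 H
  atom 8: aromatic c, 2 neighbours → 1 H
  atom 9: aromatic c, 2 neighbours → 1 H
Totals → C:6, H:6, I:1, N:1, S:1.
In Hill order: C6H6INS.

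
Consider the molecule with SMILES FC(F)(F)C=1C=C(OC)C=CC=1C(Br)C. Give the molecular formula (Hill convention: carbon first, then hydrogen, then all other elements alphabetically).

C10H10BrF3O

Walk through each heavy atom and fill implicit hydrogens from standard valence (C 4, N 3, O 2, S 2, halogen 1):
  atom 1: F (halogen, monovalent) → 0 H
  atom 2: C, bond orders sum to 4 (valence 4) → 0 H
  atom 3: F (halogen, monovalent) → 0 H
  atom 4: F (halogen, monovalent) → 0 H
  atom 5: C, bond orders sum to 4 (valence 4) → 0 H
  atom 6: C, bond orders sum to 3 (valence 4) → 1 H
  atom 7: C, bond orders sum to 4 (valence 4) → 0 H
  atom 8: O, bond orders sum to 2 (valence 2) → 0 H
  atom 9: C, bond orders sum to 1 (valence 4) → 3 H
  atom 10: C, bond orders sum to 3 (valence 4) → 1 H
  atom 11: C, bond orders sum to 3 (valence 4) → 1 H
  atom 12: C, bond orders sum to 4 (valence 4) → 0 H
  atom 13: C, bond orders sum to 3 (valence 4) → 1 H
  atom 14: Br (halogen, monovalent) → 0 H
  atom 15: C, bond orders sum to 1 (valence 4) → 3 H
Totals → C:10, H:10, Br:1, F:3, O:1.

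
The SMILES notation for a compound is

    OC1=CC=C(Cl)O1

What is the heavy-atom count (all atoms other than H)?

7

Every atom symbol written in the SMILES (organic subset) is one heavy atom; implicit H are not written.
Heavy atoms by element → C:4, Cl:1, O:2.
Total: 7.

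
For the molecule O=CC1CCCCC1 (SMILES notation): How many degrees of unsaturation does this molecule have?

Molecular formula: C7H12O.
DoU = (2C + 2 + N − H − X) / 2, where X is the halogen count and O/S are ignored.
    = (2·7 + 2 + 0 − 12 − 0) / 2 = 4 / 2 = 2.

2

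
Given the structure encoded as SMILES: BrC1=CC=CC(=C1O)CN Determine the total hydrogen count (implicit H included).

8

Walk through each heavy atom and fill implicit hydrogens from standard valence (C 4, N 3, O 2, S 2, halogen 1):
  atom 1: Br (halogen, monovalent) → 0 H
  atom 2: C, bond orders sum to 4 (valence 4) → 0 H
  atom 3: C, bond orders sum to 3 (valence 4) → 1 H
  atom 4: C, bond orders sum to 3 (valence 4) → 1 H
  atom 5: C, bond orders sum to 3 (valence 4) → 1 H
  atom 6: C, bond orders sum to 4 (valence 4) → 0 H
  atom 7: C, bond orders sum to 4 (valence 4) → 0 H
  atom 8: O, bond orders sum to 1 (valence 2) → 1 H
  atom 9: C, bond orders sum to 2 (valence 4) → 2 H
  atom 10: N, bond orders sum to 1 (valence 3) → 2 H
Total hydrogens: 8.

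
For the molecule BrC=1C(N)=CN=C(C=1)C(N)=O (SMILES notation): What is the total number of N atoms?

Scan the SMILES for N atoms (remember two-letter symbols like Cl and Br are single atoms).
Nitrogen count: 3.

3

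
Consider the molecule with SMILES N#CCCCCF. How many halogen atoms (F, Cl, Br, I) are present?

Halogen atoms appear at heavy-atom position 7 (1×F).
Other groups present: 1 nitrile.
Halogen count: 1.

1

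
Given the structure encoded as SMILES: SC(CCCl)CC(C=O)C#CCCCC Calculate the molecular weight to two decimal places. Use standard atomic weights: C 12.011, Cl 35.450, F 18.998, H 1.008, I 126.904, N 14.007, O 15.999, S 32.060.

246.79 g/mol

First, the molecular formula is C12H19ClOS (counting implicit H from valence).
  C: 12 × 12.011 = 144.132
  Cl: 1 × 35.450 = 35.450
  H: 19 × 1.008 = 19.152
  O: 1 × 15.999 = 15.999
  S: 1 × 32.060 = 32.060
Sum: 12×12.011 + 1×35.450 + 19×1.008 + 1×15.999 + 1×32.060 = 246.793 → 246.79 g/mol.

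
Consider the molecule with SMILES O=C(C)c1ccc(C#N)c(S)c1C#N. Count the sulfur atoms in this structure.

Scan the SMILES for S atoms (remember two-letter symbols like Cl and Br are single atoms).
Sulfur count: 1.

1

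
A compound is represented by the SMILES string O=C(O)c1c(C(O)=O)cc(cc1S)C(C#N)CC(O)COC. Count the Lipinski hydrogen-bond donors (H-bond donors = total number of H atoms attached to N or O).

Donors: find every N or O and count the H atoms it carries.
  atom 1 (O): bond orders sum to 2 → 0 H
  atom 3 (O): bond orders sum to 1 → 1 H
  atom 7 (O): bond orders sum to 1 → 1 H
  atom 8 (O): bond orders sum to 2 → 0 H
  atom 16 (N): bond orders sum to 3 → 0 H
  atom 19 (O): bond orders sum to 1 → 1 H
  atom 21 (O): bond orders sum to 2 → 0 H
Lipinski HBD = 3.

3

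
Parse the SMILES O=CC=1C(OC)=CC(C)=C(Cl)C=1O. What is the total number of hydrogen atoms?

Walk through each heavy atom and fill implicit hydrogens from standard valence (C 4, N 3, O 2, S 2, halogen 1):
  atom 1: O, bond orders sum to 2 (valence 2) → 0 H
  atom 2: C, bond orders sum to 3 (valence 4) → 1 H
  atom 3: C, bond orders sum to 4 (valence 4) → 0 H
  atom 4: C, bond orders sum to 4 (valence 4) → 0 H
  atom 5: O, bond orders sum to 2 (valence 2) → 0 H
  atom 6: C, bond orders sum to 1 (valence 4) → 3 H
  atom 7: C, bond orders sum to 3 (valence 4) → 1 H
  atom 8: C, bond orders sum to 4 (valence 4) → 0 H
  atom 9: C, bond orders sum to 1 (valence 4) → 3 H
  atom 10: C, bond orders sum to 4 (valence 4) → 0 H
  atom 11: Cl (halogen, monovalent) → 0 H
  atom 12: C, bond orders sum to 4 (valence 4) → 0 H
  atom 13: O, bond orders sum to 1 (valence 2) → 1 H
Total hydrogens: 9.

9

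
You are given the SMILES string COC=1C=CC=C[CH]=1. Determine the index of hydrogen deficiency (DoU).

4

Degree of unsaturation = (number of rings) + (number of π bonds).
Ring closures in the SMILES: 1.
π bonds: 3 double bonds (each 1 DoU) → 3 DoU from unsaturation.
Total DoU = 1 + 3 = 4.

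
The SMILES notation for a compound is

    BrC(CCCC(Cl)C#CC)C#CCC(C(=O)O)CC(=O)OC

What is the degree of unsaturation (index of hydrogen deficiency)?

6

Molecular formula: C16H20BrClO4.
DoU = (2C + 2 + N − H − X) / 2, where X is the halogen count and O/S are ignored.
    = (2·16 + 2 + 0 − 20 − 2) / 2 = 12 / 2 = 6.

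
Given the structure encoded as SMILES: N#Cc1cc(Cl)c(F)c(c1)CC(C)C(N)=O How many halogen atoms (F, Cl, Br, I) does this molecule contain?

Halogen atoms appear at heavy-atom positions 6, 8 (1×Cl, 1×F).
Other groups present: 1 amide, 1 nitrile.
Halogen count: 2.

2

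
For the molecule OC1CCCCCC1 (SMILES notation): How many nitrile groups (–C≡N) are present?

0

Scan the SMILES for the nitrile motif — none present.
Groups that are present: 1 hydroxyl.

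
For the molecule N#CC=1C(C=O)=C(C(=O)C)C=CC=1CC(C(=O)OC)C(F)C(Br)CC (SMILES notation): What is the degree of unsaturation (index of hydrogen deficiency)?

9

Degree of unsaturation = (number of rings) + (number of π bonds).
Ring closures in the SMILES: 1.
π bonds: 6 double bonds (each 1 DoU), 1 triple bond (each 2 DoU) → 8 DoU from unsaturation.
Total DoU = 1 + 8 = 9.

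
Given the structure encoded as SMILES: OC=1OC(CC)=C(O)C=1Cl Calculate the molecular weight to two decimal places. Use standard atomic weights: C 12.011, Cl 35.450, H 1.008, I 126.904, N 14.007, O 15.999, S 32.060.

162.57 g/mol

First, the molecular formula is C6H7ClO3 (counting implicit H from valence).
  C: 6 × 12.011 = 72.066
  Cl: 1 × 35.450 = 35.450
  H: 7 × 1.008 = 7.056
  O: 3 × 15.999 = 47.997
Sum: 6×12.011 + 1×35.450 + 7×1.008 + 3×15.999 = 162.569 → 162.57 g/mol.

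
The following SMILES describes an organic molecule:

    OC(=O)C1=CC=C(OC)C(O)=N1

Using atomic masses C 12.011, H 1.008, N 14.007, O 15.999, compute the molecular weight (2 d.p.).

169.14 g/mol

First, the molecular formula is C7H7NO4 (counting implicit H from valence).
  C: 7 × 12.011 = 84.077
  H: 7 × 1.008 = 7.056
  N: 1 × 14.007 = 14.007
  O: 4 × 15.999 = 63.996
Sum: 7×12.011 + 7×1.008 + 1×14.007 + 4×15.999 = 169.136 → 169.14 g/mol.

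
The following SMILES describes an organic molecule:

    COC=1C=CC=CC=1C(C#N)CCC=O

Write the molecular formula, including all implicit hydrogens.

Walk through each heavy atom and fill implicit hydrogens from standard valence (C 4, N 3, O 2, S 2, halogen 1):
  atom 1: C, bond orders sum to 1 (valence 4) → 3 H
  atom 2: O, bond orders sum to 2 (valence 2) → 0 H
  atom 3: C, bond orders sum to 4 (valence 4) → 0 H
  atom 4: C, bond orders sum to 3 (valence 4) → 1 H
  atom 5: C, bond orders sum to 3 (valence 4) → 1 H
  atom 6: C, bond orders sum to 3 (valence 4) → 1 H
  atom 7: C, bond orders sum to 3 (valence 4) → 1 H
  atom 8: C, bond orders sum to 4 (valence 4) → 0 H
  atom 9: C, bond orders sum to 3 (valence 4) → 1 H
  atom 10: C, bond orders sum to 4 (valence 4) → 0 H
  atom 11: N, bond orders sum to 3 (valence 3) → 0 H
  atom 12: C, bond orders sum to 2 (valence 4) → 2 H
  atom 13: C, bond orders sum to 2 (valence 4) → 2 H
  atom 14: C, bond orders sum to 3 (valence 4) → 1 H
  atom 15: O, bond orders sum to 2 (valence 2) → 0 H
Totals → C:12, H:13, N:1, O:2.

C12H13NO2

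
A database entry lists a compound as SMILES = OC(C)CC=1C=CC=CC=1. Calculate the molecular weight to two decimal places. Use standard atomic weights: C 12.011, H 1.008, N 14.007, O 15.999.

First, the molecular formula is C9H12O (counting implicit H from valence).
  C: 9 × 12.011 = 108.099
  H: 12 × 1.008 = 12.096
  O: 1 × 15.999 = 15.999
Sum: 9×12.011 + 12×1.008 + 1×15.999 = 136.194 → 136.19 g/mol.

136.19 g/mol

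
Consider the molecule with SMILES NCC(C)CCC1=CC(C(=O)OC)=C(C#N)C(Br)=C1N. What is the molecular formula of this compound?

Walk through each heavy atom and fill implicit hydrogens from standard valence (C 4, N 3, O 2, S 2, halogen 1):
  atom 1: N, bond orders sum to 1 (valence 3) → 2 H
  atom 2: C, bond orders sum to 2 (valence 4) → 2 H
  atom 3: C, bond orders sum to 3 (valence 4) → 1 H
  atom 4: C, bond orders sum to 1 (valence 4) → 3 H
  atom 5: C, bond orders sum to 2 (valence 4) → 2 H
  atom 6: C, bond orders sum to 2 (valence 4) → 2 H
  atom 7: C, bond orders sum to 4 (valence 4) → 0 H
  atom 8: C, bond orders sum to 3 (valence 4) → 1 H
  atom 9: C, bond orders sum to 4 (valence 4) → 0 H
  atom 10: C, bond orders sum to 4 (valence 4) → 0 H
  atom 11: O, bond orders sum to 2 (valence 2) → 0 H
  atom 12: O, bond orders sum to 2 (valence 2) → 0 H
  atom 13: C, bond orders sum to 1 (valence 4) → 3 H
  atom 14: C, bond orders sum to 4 (valence 4) → 0 H
  atom 15: C, bond orders sum to 4 (valence 4) → 0 H
  atom 16: N, bond orders sum to 3 (valence 3) → 0 H
  atom 17: C, bond orders sum to 4 (valence 4) → 0 H
  atom 18: Br (halogen, monovalent) → 0 H
  atom 19: C, bond orders sum to 4 (valence 4) → 0 H
  atom 20: N, bond orders sum to 1 (valence 3) → 2 H
Totals → C:14, H:18, Br:1, N:3, O:2.

C14H18BrN3O2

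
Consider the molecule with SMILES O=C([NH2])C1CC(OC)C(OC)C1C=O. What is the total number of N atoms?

Scan the SMILES for N atoms (remember two-letter symbols like Cl and Br are single atoms).
Nitrogen count: 1.

1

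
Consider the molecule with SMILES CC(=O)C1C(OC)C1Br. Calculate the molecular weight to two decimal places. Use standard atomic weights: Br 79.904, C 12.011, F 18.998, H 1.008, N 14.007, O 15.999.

First, the molecular formula is C6H9BrO2 (counting implicit H from valence).
  Br: 1 × 79.904 = 79.904
  C: 6 × 12.011 = 72.066
  H: 9 × 1.008 = 9.072
  O: 2 × 15.999 = 31.998
Sum: 1×79.904 + 6×12.011 + 9×1.008 + 2×15.999 = 193.040 → 193.04 g/mol.

193.04 g/mol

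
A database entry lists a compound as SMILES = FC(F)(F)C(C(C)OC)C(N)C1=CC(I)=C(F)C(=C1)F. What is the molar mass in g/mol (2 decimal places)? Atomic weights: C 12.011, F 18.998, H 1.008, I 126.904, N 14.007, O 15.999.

409.14 g/mol

First, the molecular formula is C12H13F5INO (counting implicit H from valence).
  C: 12 × 12.011 = 144.132
  F: 5 × 18.998 = 94.990
  H: 13 × 1.008 = 13.104
  I: 1 × 126.904 = 126.904
  N: 1 × 14.007 = 14.007
  O: 1 × 15.999 = 15.999
Sum: 12×12.011 + 5×18.998 + 13×1.008 + 1×126.904 + 1×14.007 + 1×15.999 = 409.136 → 409.14 g/mol.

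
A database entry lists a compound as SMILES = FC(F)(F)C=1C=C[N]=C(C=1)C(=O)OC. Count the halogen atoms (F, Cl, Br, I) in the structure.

3

Halogen atoms appear at heavy-atom positions 1, 3, 4 (3×F).
Other groups present: 1 ester.
Halogen count: 3.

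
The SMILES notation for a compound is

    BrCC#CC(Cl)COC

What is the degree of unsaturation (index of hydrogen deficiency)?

Molecular formula: C6H8BrClO.
DoU = (2C + 2 + N − H − X) / 2, where X is the halogen count and O/S are ignored.
    = (2·6 + 2 + 0 − 8 − 2) / 2 = 4 / 2 = 2.

2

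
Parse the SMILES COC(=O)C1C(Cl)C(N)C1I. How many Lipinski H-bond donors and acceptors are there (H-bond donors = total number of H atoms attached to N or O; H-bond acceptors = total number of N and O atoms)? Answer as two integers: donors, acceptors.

2, 3

Donors: find every N or O and count the H atoms it carries.
  atom 2 (O): bond orders sum to 2 → 0 H
  atom 4 (O): bond orders sum to 2 → 0 H
  atom 9 (N): bond orders sum to 1 → 2 H
Lipinski HBD = 2.
Acceptors: N atoms = 1, O atoms = 2 → HBA = 3.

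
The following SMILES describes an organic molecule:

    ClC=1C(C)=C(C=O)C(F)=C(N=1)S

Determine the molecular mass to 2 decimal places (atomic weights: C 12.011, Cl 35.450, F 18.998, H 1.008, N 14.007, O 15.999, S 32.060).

205.63 g/mol

First, the molecular formula is C7H5ClFNOS (counting implicit H from valence).
  C: 7 × 12.011 = 84.077
  Cl: 1 × 35.450 = 35.450
  F: 1 × 18.998 = 18.998
  H: 5 × 1.008 = 5.040
  N: 1 × 14.007 = 14.007
  O: 1 × 15.999 = 15.999
  S: 1 × 32.060 = 32.060
Sum: 7×12.011 + 1×35.450 + 1×18.998 + 5×1.008 + 1×14.007 + 1×15.999 + 1×32.060 = 205.631 → 205.63 g/mol.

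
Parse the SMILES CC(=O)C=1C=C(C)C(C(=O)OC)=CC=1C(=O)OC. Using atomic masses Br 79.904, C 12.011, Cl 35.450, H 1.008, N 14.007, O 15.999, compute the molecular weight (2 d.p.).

First, the molecular formula is C13H14O5 (counting implicit H from valence).
  C: 13 × 12.011 = 156.143
  H: 14 × 1.008 = 14.112
  O: 5 × 15.999 = 79.995
Sum: 13×12.011 + 14×1.008 + 5×15.999 = 250.250 → 250.25 g/mol.

250.25 g/mol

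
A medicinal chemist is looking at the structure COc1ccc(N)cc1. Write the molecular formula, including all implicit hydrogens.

C7H9NO

Walk through each heavy atom and fill implicit hydrogens from standard valence (C 4, N 3, O 2, S 2, halogen 1); for lowercase aromatic atoms, an aromatic c carries 1 H when it has two neighbours and 0 H with three, and aromatic n carries 0 H:
  atom 1: C, bond orders sum to 1 (valence 4) → 3 H
  atom 2: O, bond orders sum to 2 (valence 2) → 0 H
  atom 3: aromatic c, 3 neighbours → 0 H
  atom 4: aromatic c, 2 neighbours → 1 H
  atom 5: aromatic c, 2 neighbours → 1 H
  atom 6: aromatic c, 3 neighbours → 0 H
  atom 7: N, bond orders sum to 1 (valence 3) → 2 H
  atom 8: aromatic c, 2 neighbours → 1 H
  atom 9: aromatic c, 2 neighbours → 1 H
Totals → C:7, H:9, N:1, O:1.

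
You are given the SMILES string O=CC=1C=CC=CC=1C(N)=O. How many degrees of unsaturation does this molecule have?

Degree of unsaturation = (number of rings) + (number of π bonds).
Ring closures in the SMILES: 1.
π bonds: 5 double bonds (each 1 DoU) → 5 DoU from unsaturation.
Total DoU = 1 + 5 = 6.

6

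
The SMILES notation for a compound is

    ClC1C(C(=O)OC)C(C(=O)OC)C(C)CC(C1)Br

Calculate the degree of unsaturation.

Molecular formula: C12H18BrClO4.
DoU = (2C + 2 + N − H − X) / 2, where X is the halogen count and O/S are ignored.
    = (2·12 + 2 + 0 − 18 − 2) / 2 = 6 / 2 = 3.

3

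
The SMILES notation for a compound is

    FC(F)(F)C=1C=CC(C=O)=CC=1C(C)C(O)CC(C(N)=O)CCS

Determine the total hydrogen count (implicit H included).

Walk through each heavy atom and fill implicit hydrogens from standard valence (C 4, N 3, O 2, S 2, halogen 1):
  atom 1: F (halogen, monovalent) → 0 H
  atom 2: C, bond orders sum to 4 (valence 4) → 0 H
  atom 3: F (halogen, monovalent) → 0 H
  atom 4: F (halogen, monovalent) → 0 H
  atom 5: C, bond orders sum to 4 (valence 4) → 0 H
  atom 6: C, bond orders sum to 3 (valence 4) → 1 H
  atom 7: C, bond orders sum to 3 (valence 4) → 1 H
  atom 8: C, bond orders sum to 4 (valence 4) → 0 H
  atom 9: C, bond orders sum to 3 (valence 4) → 1 H
  atom 10: O, bond orders sum to 2 (valence 2) → 0 H
  atom 11: C, bond orders sum to 3 (valence 4) → 1 H
  atom 12: C, bond orders sum to 4 (valence 4) → 0 H
  atom 13: C, bond orders sum to 3 (valence 4) → 1 H
  atom 14: C, bond orders sum to 1 (valence 4) → 3 H
  atom 15: C, bond orders sum to 3 (valence 4) → 1 H
  atom 16: O, bond orders sum to 1 (valence 2) → 1 H
  atom 17: C, bond orders sum to 2 (valence 4) → 2 H
  atom 18: C, bond orders sum to 3 (valence 4) → 1 H
  atom 19: C, bond orders sum to 4 (valence 4) → 0 H
  atom 20: N, bond orders sum to 1 (valence 3) → 2 H
  atom 21: O, bond orders sum to 2 (valence 2) → 0 H
  atom 22: C, bond orders sum to 2 (valence 4) → 2 H
  atom 23: C, bond orders sum to 2 (valence 4) → 2 H
  atom 24: S, bond orders sum to 1 (valence 2) → 1 H
Total hydrogens: 20.

20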